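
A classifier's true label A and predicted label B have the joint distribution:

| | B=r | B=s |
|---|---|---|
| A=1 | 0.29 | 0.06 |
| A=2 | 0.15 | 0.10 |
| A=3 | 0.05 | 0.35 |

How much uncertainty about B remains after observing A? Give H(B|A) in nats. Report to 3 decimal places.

0.479 nats

Marginals: p(A) = (0.3500, 0.2500, 0.4000), p(B) = (0.4900, 0.5100).
H(B|A) = Σ p(A) · H(B|A=·).
  A=1: p=0.3500, H(B|A=1) = 0.4581
  A=2: p=0.2500, H(B|A=2) = 0.6730
  A=3: p=0.4000, H(B|A=3) = 0.3768
Weighted sum = 0.479 nats.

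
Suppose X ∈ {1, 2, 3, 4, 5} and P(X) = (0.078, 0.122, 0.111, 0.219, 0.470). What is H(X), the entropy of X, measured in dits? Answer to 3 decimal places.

H(X) = −Σ p·log₁₀ p.
  −(0.078)·log₁₀(0.078) = 0.0864
  −(0.122)·log₁₀(0.122) = 0.1115
  −(0.111)·log₁₀(0.111) = 0.1060
  −(0.219)·log₁₀(0.219) = 0.1444
  −(0.470)·log₁₀(0.470) = 0.1541
Sum: 0.0864 + 0.1115 + 0.1060 + 0.1444 + 0.1541 = 0.602 dits.

0.602 dits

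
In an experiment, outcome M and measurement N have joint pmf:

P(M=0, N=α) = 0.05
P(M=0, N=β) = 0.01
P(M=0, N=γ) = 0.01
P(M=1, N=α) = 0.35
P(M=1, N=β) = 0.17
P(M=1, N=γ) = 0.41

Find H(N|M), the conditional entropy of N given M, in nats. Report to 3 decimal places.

1.022 nats

Marginals: p(M) = (0.0700, 0.9300), p(N) = (0.4000, 0.1800, 0.4200).
H(N|M) = Σ p(M) · H(N|M=·).
  M=0: p=0.0700, H(N|M=0) = 0.7963
  M=1: p=0.9300, H(N|M=1) = 1.0395
Weighted sum = 1.022 nats.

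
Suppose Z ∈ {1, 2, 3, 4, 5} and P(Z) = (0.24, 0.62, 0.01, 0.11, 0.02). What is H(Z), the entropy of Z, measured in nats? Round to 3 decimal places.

1.006 nats

H(Z) = −Σ p·ln p.
  −(0.24)·ln(0.24) = 0.3425
  −(0.62)·ln(0.62) = 0.2964
  −(0.01)·ln(0.01) = 0.0461
  −(0.11)·ln(0.11) = 0.2428
  −(0.02)·ln(0.02) = 0.0782
Sum: 0.3425 + 0.2964 + 0.0461 + 0.2428 + 0.0782 = 1.006 nats.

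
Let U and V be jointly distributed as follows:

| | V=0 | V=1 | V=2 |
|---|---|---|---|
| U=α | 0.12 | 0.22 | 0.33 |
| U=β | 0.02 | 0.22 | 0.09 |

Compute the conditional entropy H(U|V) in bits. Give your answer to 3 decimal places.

Chain rule: H(U|V) = H(U,V) − H(V).
Marginals: p(U) = (0.6700, 0.3300), p(V) = (0.1400, 0.4400, 0.4200).
H(U,V) = 2.2816 bits; H(V) = 1.4439 bits.
H(U|V) = 2.2816 − 1.4439 = 0.838 bits.

0.838 bits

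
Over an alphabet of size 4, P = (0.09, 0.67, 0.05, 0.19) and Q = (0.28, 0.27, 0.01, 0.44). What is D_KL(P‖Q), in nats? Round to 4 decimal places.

D(P‖Q) = Σ p·ln(p/q).
  0.09·ln(0.09/0.28) = -0.10215
  0.67·ln(0.67/0.27) = 0.60893
  0.05·ln(0.05/0.01) = 0.08047
  0.19·ln(0.19/0.44) = -0.15955
D(P‖Q) = 0.4277 nats.

0.4277 nats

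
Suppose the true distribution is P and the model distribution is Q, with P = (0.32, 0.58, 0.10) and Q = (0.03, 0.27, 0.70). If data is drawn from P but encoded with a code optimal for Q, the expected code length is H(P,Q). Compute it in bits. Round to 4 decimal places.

H(P,Q) = −Σ p·log₂ q.
  −0.32·log₂(0.03) = 1.61885
  −0.58·log₂(0.27) = 1.09560
  −0.10·log₂(0.70) = 0.05146
H(P,Q) = 2.7659 bits.

2.7659 bits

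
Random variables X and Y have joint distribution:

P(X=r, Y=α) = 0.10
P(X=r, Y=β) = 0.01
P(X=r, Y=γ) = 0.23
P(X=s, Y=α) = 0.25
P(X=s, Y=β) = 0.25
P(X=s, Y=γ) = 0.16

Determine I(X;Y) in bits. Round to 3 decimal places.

0.181 bits

Marginals: p(X) = (0.3400, 0.6600), p(Y) = (0.3500, 0.2600, 0.3900).
I(X;Y) = Σ p(x,y)·log₂[p(x,y)/(p(x)p(y))].
  (r,α): 0.10·log₂(0.8403) = -0.0251
  (r,β): 0.01·log₂(0.1131) = -0.0314
  (r,γ): 0.23·log₂(1.7345) = 0.1827
  (s,α): 0.25·log₂(1.0823) = 0.0285
  (s,β): 0.25·log₂(1.4569) = 0.1357
  (s,γ): 0.16·log₂(0.6216) = -0.1098
Sum = 0.181 bits.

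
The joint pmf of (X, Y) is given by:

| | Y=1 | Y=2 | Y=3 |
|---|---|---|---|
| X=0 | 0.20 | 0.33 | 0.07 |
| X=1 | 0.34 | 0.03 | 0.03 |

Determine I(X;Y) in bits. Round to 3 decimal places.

0.220 bits

Marginals: p(X) = (0.6000, 0.4000), p(Y) = (0.5400, 0.3600, 0.1000).
I(X;Y) = H(X) + H(Y) − H(X,Y).
H(X) = 0.9710, H(Y) = 1.3429, H(X,Y) = 2.0935.
I(X;Y) = 0.9710 + 1.3429 − 2.0935 = 0.220 bits.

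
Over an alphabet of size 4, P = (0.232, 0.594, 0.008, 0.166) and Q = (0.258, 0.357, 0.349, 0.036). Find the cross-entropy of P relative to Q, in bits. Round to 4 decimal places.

2.1444 bits

H(P,Q) = −Σ p·log₂ q.
  −0.232·log₂(0.258) = 0.45346
  −0.594·log₂(0.357) = 0.88269
  −0.008·log₂(0.349) = 0.01215
  −0.166·log₂(0.036) = 0.79611
H(P,Q) = 2.1444 bits.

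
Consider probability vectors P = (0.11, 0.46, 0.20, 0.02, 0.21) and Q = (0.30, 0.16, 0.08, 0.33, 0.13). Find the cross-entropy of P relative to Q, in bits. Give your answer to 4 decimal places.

H(P,Q) = −Σ p·log₂ q.
  −0.11·log₂(0.30) = 0.19107
  −0.46·log₂(0.16) = 1.21617
  −0.20·log₂(0.08) = 0.72877
  −0.02·log₂(0.33) = 0.03199
  −0.21·log₂(0.13) = 0.61812
H(P,Q) = 2.7861 bits.

2.7861 bits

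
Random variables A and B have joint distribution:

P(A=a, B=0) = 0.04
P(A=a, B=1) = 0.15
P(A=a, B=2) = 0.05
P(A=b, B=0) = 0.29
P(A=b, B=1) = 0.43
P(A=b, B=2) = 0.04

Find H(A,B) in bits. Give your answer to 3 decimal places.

H(A,B) = −Σ p(x,y)·log₂ p(x,y) over all 6 cells.
  cell (a,0): −0.04·log₂0.04 = 0.1858
  cell (a,1): −0.15·log₂0.15 = 0.4105
  cell (a,2): −0.05·log₂0.05 = 0.2161
  cell (b,0): −0.29·log₂0.29 = 0.5179
  cell (b,1): −0.43·log₂0.43 = 0.5236
  cell (b,2): −0.04·log₂0.04 = 0.1858
Sum = 2.040 bits.

2.040 bits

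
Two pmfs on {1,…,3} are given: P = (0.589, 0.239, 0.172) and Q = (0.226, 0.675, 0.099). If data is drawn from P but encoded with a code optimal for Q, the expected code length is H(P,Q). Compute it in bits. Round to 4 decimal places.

H(P,Q) = −Σ p·log₂ q.
  −0.589·log₂(0.226) = 1.26376
  −0.239·log₂(0.675) = 0.13552
  −0.172·log₂(0.099) = 0.57387
H(P,Q) = 1.9731 bits.

1.9731 bits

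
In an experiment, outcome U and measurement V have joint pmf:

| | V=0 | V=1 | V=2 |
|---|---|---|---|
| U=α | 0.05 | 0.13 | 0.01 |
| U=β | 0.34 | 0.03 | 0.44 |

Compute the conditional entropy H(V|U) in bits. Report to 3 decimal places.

1.166 bits

Chain rule: H(V|U) = H(U,V) − H(U).
Marginals: p(U) = (0.1900, 0.8100), p(V) = (0.3900, 0.1600, 0.4500).
H(U,V) = 1.8673 bits; H(U) = 0.7015 bits.
H(V|U) = 1.8673 − 0.7015 = 1.166 bits.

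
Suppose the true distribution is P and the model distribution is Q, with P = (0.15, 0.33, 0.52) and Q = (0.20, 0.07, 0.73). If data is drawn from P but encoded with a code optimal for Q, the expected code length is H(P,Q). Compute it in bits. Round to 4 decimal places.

1.8504 bits

H(P,Q) = −Σ p·log₂ q.
  −0.15·log₂(0.20) = 0.34829
  −0.33·log₂(0.07) = 1.26605
  −0.52·log₂(0.73) = 0.23610
H(P,Q) = 1.8504 bits.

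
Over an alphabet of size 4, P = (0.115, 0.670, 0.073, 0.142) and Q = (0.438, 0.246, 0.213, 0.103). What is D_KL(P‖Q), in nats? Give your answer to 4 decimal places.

0.4849 nats

D(P‖Q) = Σ p·ln(p/q).
  0.115·ln(0.115/0.438) = -0.15379
  0.670·ln(0.670/0.246) = 0.67130
  0.073·ln(0.073/0.213) = -0.07817
  0.142·ln(0.142/0.103) = 0.04560
D(P‖Q) = 0.4849 nats.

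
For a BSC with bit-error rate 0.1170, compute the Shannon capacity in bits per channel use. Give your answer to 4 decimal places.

0.4793 bits

Binary symmetric channel: C = 1 − h₂(ε) where h₂ is the binary entropy function.
h₂(0.1170) = −0.1170·log₂0.1170 − 0.8830·log₂0.8830 = 0.5207.
C = 1 − 0.5207 = 0.4793 bits per channel use.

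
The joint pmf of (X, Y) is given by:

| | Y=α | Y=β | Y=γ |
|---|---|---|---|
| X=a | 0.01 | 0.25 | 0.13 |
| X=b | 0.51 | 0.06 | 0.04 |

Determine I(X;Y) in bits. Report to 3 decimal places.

0.540 bits

Marginals: p(X) = (0.3900, 0.6100), p(Y) = (0.5200, 0.3100, 0.1700).
I(X;Y) = Σ p(x,y)·log₂[p(x,y)/(p(x)p(y))].
  (a,α): 0.01·log₂(0.0493) = -0.0434
  (a,β): 0.25·log₂(2.0678) = 0.2620
  (a,γ): 0.13·log₂(1.9608) = 0.1263
  (b,α): 0.51·log₂(1.6078) = 0.3494
  (b,β): 0.06·log₂(0.3173) = -0.0994
  (b,γ): 0.04·log₂(0.3857) = -0.0550
Sum = 0.540 bits.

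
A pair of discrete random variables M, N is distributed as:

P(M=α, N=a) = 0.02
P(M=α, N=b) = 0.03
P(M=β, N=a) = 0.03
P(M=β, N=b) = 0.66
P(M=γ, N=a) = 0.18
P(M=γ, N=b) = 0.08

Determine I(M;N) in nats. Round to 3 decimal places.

Marginals: p(M) = (0.0500, 0.6900, 0.2600), p(N) = (0.2300, 0.7700).
I(M;N) = Σ p(x,y)·ln[p(x,y)/(p(x)p(y))].
  (α,a): 0.02·ln(1.7391) = 0.0111
  (α,b): 0.03·ln(0.7792) = -0.0075
  (β,a): 0.03·ln(0.1890) = -0.0500
  (β,b): 0.66·ln(1.2422) = 0.1432
  (γ,a): 0.18·ln(3.0100) = 0.1984
  (γ,b): 0.08·ln(0.3996) = -0.0734
Sum = 0.222 nats.

0.222 nats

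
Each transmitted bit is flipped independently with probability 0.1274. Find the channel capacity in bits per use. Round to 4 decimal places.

Binary symmetric channel: C = 1 − h₂(ε) where h₂ is the binary entropy function.
h₂(0.1274) = −0.1274·log₂0.1274 − 0.8726·log₂0.8726 = 0.5503.
C = 1 − 0.5503 = 0.4497 bits per channel use.

0.4497 bits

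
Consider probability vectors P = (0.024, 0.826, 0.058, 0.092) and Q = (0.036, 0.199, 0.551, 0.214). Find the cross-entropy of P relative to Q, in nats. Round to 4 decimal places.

H(P,Q) = −Σ p·ln q.
  −0.024·ln(0.036) = 0.07978
  −0.826·ln(0.199) = 1.33354
  −0.058·ln(0.551) = 0.03457
  −0.092·ln(0.214) = 0.14184
H(P,Q) = 1.5897 nats.

1.5897 nats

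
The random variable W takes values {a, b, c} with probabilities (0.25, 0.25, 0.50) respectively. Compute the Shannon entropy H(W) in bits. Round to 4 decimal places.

1.5000 bits

H(W) = −Σ p·log₂ p.
  −(0.25)·log₂(0.25) = 0.50000
  −(0.25)·log₂(0.25) = 0.50000
  −(0.50)·log₂(0.50) = 0.50000
Sum: 0.50000 + 0.50000 + 0.50000 = 1.5000 bits.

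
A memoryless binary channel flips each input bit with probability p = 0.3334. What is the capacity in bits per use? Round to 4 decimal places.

0.0816 bits

Binary symmetric channel: C = 1 − h₂(ε) where h₂ is the binary entropy function.
h₂(0.3334) = −0.3334·log₂0.3334 − 0.6666·log₂0.6666 = 0.9184.
C = 1 − 0.9184 = 0.0816 bits per channel use.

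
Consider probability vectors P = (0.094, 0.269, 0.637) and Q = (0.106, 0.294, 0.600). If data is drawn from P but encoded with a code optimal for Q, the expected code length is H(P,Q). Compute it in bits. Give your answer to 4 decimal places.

1.2489 bits

H(P,Q) = −Σ p·log₂ q.
  −0.094·log₂(0.106) = 0.30436
  −0.269·log₂(0.294) = 0.47508
  −0.637·log₂(0.600) = 0.46945
H(P,Q) = 1.2489 bits.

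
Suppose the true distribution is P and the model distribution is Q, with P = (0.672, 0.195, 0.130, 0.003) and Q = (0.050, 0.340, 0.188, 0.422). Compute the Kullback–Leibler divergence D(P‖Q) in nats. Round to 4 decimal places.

1.5748 nats

D(P‖Q) = Σ p·ln(p/q).
  0.672·ln(0.672/0.050) = 1.74601
  0.195·ln(0.195/0.340) = -0.10841
  0.130·ln(0.130/0.188) = -0.04796
  0.003·ln(0.003/0.422) = -0.01484
D(P‖Q) = 1.5748 nats.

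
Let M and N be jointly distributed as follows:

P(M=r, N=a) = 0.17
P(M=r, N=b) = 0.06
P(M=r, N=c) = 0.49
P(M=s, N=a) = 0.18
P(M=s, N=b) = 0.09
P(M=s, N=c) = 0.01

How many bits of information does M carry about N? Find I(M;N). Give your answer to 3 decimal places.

0.289 bits

Marginals: p(M) = (0.7200, 0.2800), p(N) = (0.3500, 0.1500, 0.5000).
I(M;N) = H(M) + H(N) − H(M,N).
H(M) = 0.8555, H(N) = 1.4406, H(M,N) = 2.0068.
I(M;N) = 0.8555 + 1.4406 − 2.0068 = 0.289 bits.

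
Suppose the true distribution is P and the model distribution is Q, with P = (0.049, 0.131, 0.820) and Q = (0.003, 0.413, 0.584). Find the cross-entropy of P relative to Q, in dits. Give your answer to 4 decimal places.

H(P,Q) = −Σ p·log₁₀ q.
  −0.049·log₁₀(0.003) = 0.12362
  −0.131·log₁₀(0.413) = 0.05031
  −0.820·log₁₀(0.584) = 0.19154
H(P,Q) = 0.3655 dits.

0.3655 dits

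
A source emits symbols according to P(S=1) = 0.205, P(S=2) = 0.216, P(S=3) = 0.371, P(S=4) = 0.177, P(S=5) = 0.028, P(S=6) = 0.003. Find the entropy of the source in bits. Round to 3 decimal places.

H(S) = −Σ p·log₂ p.
  −(0.205)·log₂(0.205) = 0.4687
  −(0.216)·log₂(0.216) = 0.4776
  −(0.371)·log₂(0.371) = 0.5307
  −(0.177)·log₂(0.177) = 0.4422
  −(0.028)·log₂(0.028) = 0.1444
  −(0.003)·log₂(0.003) = 0.0251
Sum: 0.4687 + 0.4776 + 0.5307 + 0.4422 + 0.1444 + 0.0251 = 2.089 bits.

2.089 bits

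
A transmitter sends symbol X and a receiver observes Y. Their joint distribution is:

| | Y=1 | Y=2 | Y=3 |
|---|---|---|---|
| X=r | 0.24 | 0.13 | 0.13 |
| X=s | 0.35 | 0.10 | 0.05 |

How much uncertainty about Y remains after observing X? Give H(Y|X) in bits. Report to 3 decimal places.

1.338 bits

Chain rule: H(Y|X) = H(X,Y) − H(X).
Marginals: p(X) = (0.5000, 0.5000), p(Y) = (0.5900, 0.2300, 0.1800).
H(X,Y) = 2.3378 bits; H(X) = 1.0000 bits.
H(Y|X) = 2.3378 − 1.0000 = 1.338 bits.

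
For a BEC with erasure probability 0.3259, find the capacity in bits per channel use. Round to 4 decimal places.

Binary erasure channel: capacity C = 1 − ε.
C = 1 − 0.3259 = 0.6741 bits per channel use.

0.6741 bits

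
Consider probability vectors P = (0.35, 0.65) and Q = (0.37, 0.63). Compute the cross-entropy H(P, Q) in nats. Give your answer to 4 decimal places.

H(P,Q) = −Σ p·ln q.
  −0.35·ln(0.37) = 0.34799
  −0.65·ln(0.63) = 0.30032
H(P,Q) = 0.6483 nats.

0.6483 nats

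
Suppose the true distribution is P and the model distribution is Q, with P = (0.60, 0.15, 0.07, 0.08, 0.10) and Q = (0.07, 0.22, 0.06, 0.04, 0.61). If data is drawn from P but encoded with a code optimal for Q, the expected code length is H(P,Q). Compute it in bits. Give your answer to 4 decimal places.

H(P,Q) = −Σ p·log₂ q.
  −0.60·log₂(0.07) = 2.30190
  −0.15·log₂(0.22) = 0.32766
  −0.07·log₂(0.06) = 0.28412
  −0.08·log₂(0.04) = 0.37151
  −0.10·log₂(0.61) = 0.07131
H(P,Q) = 3.3565 bits.

3.3565 bits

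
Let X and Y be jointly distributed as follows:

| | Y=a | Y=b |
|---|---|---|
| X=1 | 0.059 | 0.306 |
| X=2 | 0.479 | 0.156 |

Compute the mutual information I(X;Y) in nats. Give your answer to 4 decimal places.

0.1748 nats

Marginals: p(X) = (0.3650, 0.6350), p(Y) = (0.5380, 0.4620).
I(X;Y) = H(X) + H(Y) − H(X,Y).
H(X) = 0.6562, H(Y) = 0.6903, H(X,Y) = 1.1717.
I(X;Y) = 0.6562 + 0.6903 − 1.1717 = 0.1748 nats.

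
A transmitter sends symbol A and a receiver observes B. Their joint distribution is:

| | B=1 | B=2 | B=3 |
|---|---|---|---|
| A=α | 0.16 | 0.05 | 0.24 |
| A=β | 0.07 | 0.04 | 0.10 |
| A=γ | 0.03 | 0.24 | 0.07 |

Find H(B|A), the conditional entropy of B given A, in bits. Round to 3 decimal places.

Marginals: p(A) = (0.4500, 0.2100, 0.3400), p(B) = (0.2600, 0.3300, 0.4100).
H(B|A) = Σ p(A) · H(B|A=·).
  A=α: p=0.4500, H(B|A=α) = 1.3663
  A=β: p=0.2100, H(B|A=β) = 1.4937
  A=γ: p=0.3400, H(B|A=γ) = 1.1332
Weighted sum = 1.314 bits.

1.314 bits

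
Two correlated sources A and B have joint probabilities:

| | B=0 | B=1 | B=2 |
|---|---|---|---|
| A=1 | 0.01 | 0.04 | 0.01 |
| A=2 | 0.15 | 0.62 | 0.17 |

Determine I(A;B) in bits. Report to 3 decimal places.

Marginals: p(A) = (0.0600, 0.9400), p(B) = (0.1600, 0.6600, 0.1800).
I(A;B) = H(A) + H(B) − H(A,B).
H(A) = 0.3274, H(B) = 1.2640, H(A,B) = 1.5914.
I(A;B) = 0.3274 + 1.2640 − 1.5914 = 0.000 bits.

0.000 bits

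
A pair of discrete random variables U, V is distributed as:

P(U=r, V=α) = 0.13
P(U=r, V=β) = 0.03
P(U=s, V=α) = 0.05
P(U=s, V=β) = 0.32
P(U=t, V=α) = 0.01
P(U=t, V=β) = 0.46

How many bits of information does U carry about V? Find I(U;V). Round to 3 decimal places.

0.309 bits

Marginals: p(U) = (0.1600, 0.3700, 0.4700), p(V) = (0.1900, 0.8100).
I(U;V) = H(U) + H(V) − H(U,V).
H(U) = 1.4657, H(V) = 0.7015, H(U,V) = 1.8583.
I(U;V) = 1.4657 + 0.7015 − 1.8583 = 0.309 bits.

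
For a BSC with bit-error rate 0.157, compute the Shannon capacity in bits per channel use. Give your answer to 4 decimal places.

0.3729 bits

Binary symmetric channel: C = 1 − h₂(ε) where h₂ is the binary entropy function.
h₂(0.157) = −0.157·log₂0.157 − 0.843·log₂0.843 = 0.6271.
C = 1 − 0.6271 = 0.3729 bits per channel use.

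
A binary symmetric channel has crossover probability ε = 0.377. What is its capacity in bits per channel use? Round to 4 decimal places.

Binary symmetric channel: C = 1 − h₂(ε) where h₂ is the binary entropy function.
h₂(0.377) = −0.377·log₂0.377 − 0.623·log₂0.623 = 0.9559.
C = 1 − 0.9559 = 0.0441 bits per channel use.

0.0441 bits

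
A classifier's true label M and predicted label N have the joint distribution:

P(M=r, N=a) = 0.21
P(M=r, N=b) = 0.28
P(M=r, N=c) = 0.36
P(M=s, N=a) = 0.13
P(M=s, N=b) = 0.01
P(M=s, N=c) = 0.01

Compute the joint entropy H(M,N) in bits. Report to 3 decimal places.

2.033 bits

H(M,N) = −Σ p(x,y)·log₂ p(x,y) over all 6 cells.
  cell (r,a): −0.21·log₂0.21 = 0.4728
  cell (r,b): −0.28·log₂0.28 = 0.5142
  cell (r,c): −0.36·log₂0.36 = 0.5306
  cell (s,a): −0.13·log₂0.13 = 0.3826
  cell (s,b): −0.01·log₂0.01 = 0.0664
  cell (s,c): −0.01·log₂0.01 = 0.0664
Sum = 2.033 bits.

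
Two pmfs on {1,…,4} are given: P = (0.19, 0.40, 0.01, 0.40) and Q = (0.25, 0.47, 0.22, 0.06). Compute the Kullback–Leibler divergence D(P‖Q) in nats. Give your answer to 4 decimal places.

D(P‖Q) = Σ p·ln(p/q).
  0.19·ln(0.19/0.25) = -0.05214
  0.40·ln(0.40/0.47) = -0.06451
  0.01·ln(0.01/0.22) = -0.03091
  0.40·ln(0.40/0.06) = 0.75885
D(P‖Q) = 0.6113 nats.

0.6113 nats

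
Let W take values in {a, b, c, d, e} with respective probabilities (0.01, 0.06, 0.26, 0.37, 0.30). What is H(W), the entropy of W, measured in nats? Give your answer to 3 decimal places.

H(W) = −Σ p·ln p.
  −(0.01)·ln(0.01) = 0.0461
  −(0.06)·ln(0.06) = 0.1688
  −(0.26)·ln(0.26) = 0.3502
  −(0.37)·ln(0.37) = 0.3679
  −(0.30)·ln(0.30) = 0.3612
Sum: 0.0461 + 0.1688 + 0.3502 + 0.3679 + 0.3612 = 1.294 nats.

1.294 nats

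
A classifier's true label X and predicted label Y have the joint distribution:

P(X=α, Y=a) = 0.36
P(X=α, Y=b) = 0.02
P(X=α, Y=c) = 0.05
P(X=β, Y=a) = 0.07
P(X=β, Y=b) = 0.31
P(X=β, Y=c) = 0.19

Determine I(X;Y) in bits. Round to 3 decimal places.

0.424 bits

Marginals: p(X) = (0.4300, 0.5700), p(Y) = (0.4300, 0.3300, 0.2400).
I(X;Y) = Σ p(x,y)·log₂[p(x,y)/(p(x)p(y))].
  (α,a): 0.36·log₂(1.9470) = 0.3461
  (α,b): 0.02·log₂(0.1409) = -0.0565
  (α,c): 0.05·log₂(0.4845) = -0.0523
  (β,a): 0.07·log₂(0.2856) = -0.1266
  (β,b): 0.31·log₂(1.6481) = 0.2234
  (β,c): 0.19·log₂(1.3889) = 0.0900
Sum = 0.424 bits.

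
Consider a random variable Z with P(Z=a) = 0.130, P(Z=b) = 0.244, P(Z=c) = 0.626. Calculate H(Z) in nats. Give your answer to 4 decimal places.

0.9026 nats

H(Z) = −Σ p·ln p.
  −(0.130)·ln(0.130) = 0.26523
  −(0.244)·ln(0.244) = 0.34418
  −(0.626)·ln(0.626) = 0.29322
Sum: 0.26523 + 0.34418 + 0.29322 = 0.9026 nats.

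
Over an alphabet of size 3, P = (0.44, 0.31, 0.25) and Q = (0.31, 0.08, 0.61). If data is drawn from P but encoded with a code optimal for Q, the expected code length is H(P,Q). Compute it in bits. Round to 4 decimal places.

2.0513 bits

H(P,Q) = −Σ p·log₂ q.
  −0.44·log₂(0.31) = 0.74345
  −0.31·log₂(0.08) = 1.12960
  −0.25·log₂(0.61) = 0.17828
H(P,Q) = 2.0513 bits.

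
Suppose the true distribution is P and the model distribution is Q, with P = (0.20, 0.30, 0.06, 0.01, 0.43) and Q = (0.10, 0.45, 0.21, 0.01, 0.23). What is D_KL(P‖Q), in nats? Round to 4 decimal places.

D(P‖Q) = Σ p·ln(p/q).
  0.20·ln(0.20/0.10) = 0.13863
  0.30·ln(0.30/0.45) = -0.12164
  0.06·ln(0.06/0.21) = -0.07517
  0.01·ln(0.01/0.01) = 0.00000
  0.43·ln(0.43/0.23) = 0.26905
D(P‖Q) = 0.2109 nats.

0.2109 nats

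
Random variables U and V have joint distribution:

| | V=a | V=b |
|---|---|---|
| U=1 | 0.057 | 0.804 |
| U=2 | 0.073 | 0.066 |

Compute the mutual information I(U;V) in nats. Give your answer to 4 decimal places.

0.0804 nats

Marginals: p(U) = (0.8610, 0.1390), p(V) = (0.1300, 0.8700).
I(U;V) = Σ p(x,y)·ln[p(x,y)/(p(x)p(y))].
  (1,a): 0.057·ln(0.5092) = -0.03846
  (1,b): 0.804·ln(1.0733) = 0.05690
  (2,a): 0.073·ln(4.0398) = 0.10192
  (2,b): 0.066·ln(0.5458) = -0.03997
Sum = 0.0804 nats.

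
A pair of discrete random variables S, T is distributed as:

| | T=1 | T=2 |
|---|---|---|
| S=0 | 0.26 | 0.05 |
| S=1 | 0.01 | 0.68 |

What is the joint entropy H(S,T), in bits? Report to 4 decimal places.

H(S,T) = −Σ p(x,y)·log₂ p(x,y) over all 4 cells.
  cell (0,1): −0.26·log₂0.26 = 0.50529
  cell (0,2): −0.05·log₂0.05 = 0.21610
  cell (1,1): −0.01·log₂0.01 = 0.06644
  cell (1,2): −0.68·log₂0.68 = 0.37835
Sum = 1.1662 bits.

1.1662 bits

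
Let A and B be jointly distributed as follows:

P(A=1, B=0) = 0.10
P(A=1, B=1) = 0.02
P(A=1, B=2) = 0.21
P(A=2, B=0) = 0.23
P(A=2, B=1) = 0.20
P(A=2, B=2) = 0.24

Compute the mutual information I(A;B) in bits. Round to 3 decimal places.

Marginals: p(A) = (0.3300, 0.6700), p(B) = (0.3300, 0.2200, 0.4500).
I(A;B) = Σ p(x,y)·log₂[p(x,y)/(p(x)p(y))].
  (1,0): 0.10·log₂(0.9183) = -0.0123
  (1,1): 0.02·log₂(0.2755) = -0.0372
  (1,2): 0.21·log₂(1.4141) = 0.1050
  (2,0): 0.23·log₂(1.0403) = 0.0131
  (2,1): 0.20·log₂(1.3569) = 0.0881
  (2,2): 0.24·log₂(0.7960) = -0.0790
Sum = 0.078 bits.

0.078 bits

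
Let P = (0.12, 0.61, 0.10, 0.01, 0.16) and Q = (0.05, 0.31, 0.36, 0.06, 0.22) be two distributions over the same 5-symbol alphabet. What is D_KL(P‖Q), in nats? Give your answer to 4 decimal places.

0.3210 nats

D(P‖Q) = Σ p·ln(p/q).
  0.12·ln(0.12/0.05) = 0.10506
  0.61·ln(0.61/0.31) = 0.41290
  0.10·ln(0.10/0.36) = -0.12809
  0.01·ln(0.01/0.06) = -0.01792
  0.16·ln(0.16/0.22) = -0.05095
D(P‖Q) = 0.3210 nats.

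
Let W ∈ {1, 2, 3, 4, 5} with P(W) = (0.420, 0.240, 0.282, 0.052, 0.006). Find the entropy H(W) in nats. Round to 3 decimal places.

H(W) = −Σ p·ln p.
  −(0.420)·ln(0.420) = 0.3644
  −(0.240)·ln(0.240) = 0.3425
  −(0.282)·ln(0.282) = 0.3570
  −(0.052)·ln(0.052) = 0.1537
  −(0.006)·ln(0.006) = 0.0307
Sum: 0.3644 + 0.3425 + 0.3570 + 0.1537 + 0.0307 = 1.248 nats.

1.248 nats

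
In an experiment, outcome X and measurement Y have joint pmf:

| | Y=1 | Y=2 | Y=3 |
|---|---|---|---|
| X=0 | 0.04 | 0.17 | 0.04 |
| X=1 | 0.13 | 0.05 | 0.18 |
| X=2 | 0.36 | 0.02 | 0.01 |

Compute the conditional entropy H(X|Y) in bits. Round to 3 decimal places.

1.093 bits

Marginals: p(X) = (0.2500, 0.3600, 0.3900), p(Y) = (0.5300, 0.2400, 0.2300).
H(X|Y) = Σ p(Y) · H(X|Y=·).
  Y=1: p=0.5300, H(X|Y=1) = 1.1577
  Y=2: p=0.2400, H(X|Y=2) = 1.1226
  Y=3: p=0.2300, H(X|Y=3) = 0.9123
Weighted sum = 1.093 bits.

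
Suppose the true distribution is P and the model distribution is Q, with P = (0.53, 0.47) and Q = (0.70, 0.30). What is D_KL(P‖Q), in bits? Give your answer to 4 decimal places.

0.0917 bits

D(P‖Q) = Σ p·log₂(p/q).
  0.53·log₂(0.53/0.70) = -0.21272
  0.47·log₂(0.47/0.30) = 0.30442
D(P‖Q) = 0.0917 bits.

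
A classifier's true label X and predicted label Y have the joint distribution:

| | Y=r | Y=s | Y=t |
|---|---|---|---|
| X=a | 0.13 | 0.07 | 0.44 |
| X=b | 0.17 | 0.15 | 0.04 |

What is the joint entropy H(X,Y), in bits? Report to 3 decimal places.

2.203 bits

H(X,Y) = −Σ p(x,y)·log₂ p(x,y) over all 6 cells.
  cell (a,r): −0.13·log₂0.13 = 0.3826
  cell (a,s): −0.07·log₂0.07 = 0.2686
  cell (a,t): −0.44·log₂0.44 = 0.5211
  cell (b,r): −0.17·log₂0.17 = 0.4346
  cell (b,s): −0.15·log₂0.15 = 0.4105
  cell (b,t): −0.04·log₂0.04 = 0.1858
Sum = 2.203 bits.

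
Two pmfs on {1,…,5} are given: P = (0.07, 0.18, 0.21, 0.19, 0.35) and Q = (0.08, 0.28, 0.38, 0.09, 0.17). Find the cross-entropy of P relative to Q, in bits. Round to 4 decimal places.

H(P,Q) = −Σ p·log₂ q.
  −0.07·log₂(0.08) = 0.25507
  −0.18·log₂(0.28) = 0.33057
  −0.21·log₂(0.38) = 0.29315
  −0.19·log₂(0.09) = 0.66005
  −0.35·log₂(0.17) = 0.89474
H(P,Q) = 2.4336 bits.

2.4336 bits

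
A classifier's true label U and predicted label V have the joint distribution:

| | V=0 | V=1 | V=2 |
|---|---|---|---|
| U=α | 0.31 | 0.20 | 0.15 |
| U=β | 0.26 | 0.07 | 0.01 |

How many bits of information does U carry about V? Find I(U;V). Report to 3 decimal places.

Marginals: p(U) = (0.6600, 0.3400), p(V) = (0.5700, 0.2700, 0.1600).
I(U;V) = H(U) + H(V) − H(U,V).
H(U) = 0.9248, H(V) = 1.3953, H(U,V) = 2.2390.
I(U;V) = 0.9248 + 1.3953 − 2.2390 = 0.081 bits.

0.081 bits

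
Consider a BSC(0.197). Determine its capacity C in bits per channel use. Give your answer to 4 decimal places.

Binary symmetric channel: C = 1 − h₂(ε) where h₂ is the binary entropy function.
h₂(0.197) = −0.197·log₂0.197 − 0.803·log₂0.803 = 0.7159.
C = 1 − 0.7159 = 0.2841 bits per channel use.

0.2841 bits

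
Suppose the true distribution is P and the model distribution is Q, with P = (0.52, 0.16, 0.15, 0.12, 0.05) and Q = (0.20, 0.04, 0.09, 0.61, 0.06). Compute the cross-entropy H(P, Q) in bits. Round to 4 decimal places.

2.7600 bits

H(P,Q) = −Σ p·log₂ q.
  −0.52·log₂(0.20) = 1.20740
  −0.16·log₂(0.04) = 0.74302
  −0.15·log₂(0.09) = 0.52109
  −0.12·log₂(0.61) = 0.08557
  −0.05·log₂(0.06) = 0.20294
H(P,Q) = 2.7600 bits.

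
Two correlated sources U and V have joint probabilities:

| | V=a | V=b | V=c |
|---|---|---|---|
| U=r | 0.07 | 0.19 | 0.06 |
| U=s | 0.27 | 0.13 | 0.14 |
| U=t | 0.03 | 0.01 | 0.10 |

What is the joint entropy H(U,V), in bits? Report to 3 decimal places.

H(U,V) = −Σ p(x,y)·log₂ p(x,y) over all 9 cells.
  cell (r,a): −0.07·log₂0.07 = 0.2686
  cell (r,b): −0.19·log₂0.19 = 0.4552
  cell (r,c): −0.06·log₂0.06 = 0.2435
  cell (s,a): −0.27·log₂0.27 = 0.5100
  cell (s,b): −0.13·log₂0.13 = 0.3826
  cell (s,c): −0.14·log₂0.14 = 0.3971
  cell (t,a): −0.03·log₂0.03 = 0.1518
  cell (t,b): −0.01·log₂0.01 = 0.0664
  cell (t,c): −0.10·log₂0.10 = 0.3322
Sum = 2.807 bits.

2.807 bits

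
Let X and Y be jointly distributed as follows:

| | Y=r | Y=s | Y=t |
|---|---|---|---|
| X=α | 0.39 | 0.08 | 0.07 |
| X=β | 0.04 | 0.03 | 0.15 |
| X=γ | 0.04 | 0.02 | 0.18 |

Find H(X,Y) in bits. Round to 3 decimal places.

2.582 bits

H(X,Y) = −Σ p(x,y)·log₂ p(x,y) over all 9 cells.
  cell (α,r): −0.39·log₂0.39 = 0.5298
  cell (α,s): −0.08·log₂0.08 = 0.2915
  cell (α,t): −0.07·log₂0.07 = 0.2686
  cell (β,r): −0.04·log₂0.04 = 0.1858
  cell (β,s): −0.03·log₂0.03 = 0.1518
  cell (β,t): −0.15·log₂0.15 = 0.4105
  cell (γ,r): −0.04·log₂0.04 = 0.1858
  cell (γ,s): −0.02·log₂0.02 = 0.1129
  cell (γ,t): −0.18·log₂0.18 = 0.4453
Sum = 2.582 bits.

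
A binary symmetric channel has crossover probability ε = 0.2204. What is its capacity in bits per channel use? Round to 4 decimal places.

0.2391 bits

Binary symmetric channel: C = 1 − h₂(ε) where h₂ is the binary entropy function.
h₂(0.2204) = −0.2204·log₂0.2204 − 0.7796·log₂0.7796 = 0.7609.
C = 1 − 0.7609 = 0.2391 bits per channel use.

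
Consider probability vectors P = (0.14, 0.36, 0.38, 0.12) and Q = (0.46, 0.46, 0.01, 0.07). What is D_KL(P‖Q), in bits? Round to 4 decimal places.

D(P‖Q) = Σ p·log₂(p/q).
  0.14·log₂(0.14/0.46) = -0.24027
  0.36·log₂(0.36/0.46) = -0.12731
  0.38·log₂(0.38/0.01) = 1.99421
  0.12·log₂(0.12/0.07) = 0.09331
D(P‖Q) = 1.7199 bits.

1.7199 bits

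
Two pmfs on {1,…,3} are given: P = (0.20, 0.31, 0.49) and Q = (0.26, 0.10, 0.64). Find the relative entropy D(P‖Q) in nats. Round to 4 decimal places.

0.1674 nats

D(P‖Q) = Σ p·ln(p/q).
  0.20·ln(0.20/0.26) = -0.05247
  0.31·ln(0.31/0.10) = 0.35073
  0.49·ln(0.49/0.64) = -0.13086
D(P‖Q) = 0.1674 nats.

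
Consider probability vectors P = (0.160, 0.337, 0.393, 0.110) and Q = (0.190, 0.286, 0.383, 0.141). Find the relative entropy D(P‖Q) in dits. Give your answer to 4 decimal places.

0.0046 dits

D(P‖Q) = Σ p·log₁₀(p/q).
  0.160·log₁₀(0.160/0.190) = -0.01194
  0.337·log₁₀(0.337/0.286) = 0.02402
  0.393·log₁₀(0.393/0.383) = 0.00440
  0.110·log₁₀(0.110/0.141) = -0.01186
D(P‖Q) = 0.0046 dits.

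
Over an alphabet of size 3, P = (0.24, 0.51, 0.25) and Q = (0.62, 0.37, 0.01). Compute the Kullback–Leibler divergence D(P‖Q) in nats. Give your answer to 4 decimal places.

D(P‖Q) = Σ p·ln(p/q).
  0.24·ln(0.24/0.62) = -0.22778
  0.51·ln(0.51/0.37) = 0.16366
  0.25·ln(0.25/0.01) = 0.80472
D(P‖Q) = 0.7406 nats.

0.7406 nats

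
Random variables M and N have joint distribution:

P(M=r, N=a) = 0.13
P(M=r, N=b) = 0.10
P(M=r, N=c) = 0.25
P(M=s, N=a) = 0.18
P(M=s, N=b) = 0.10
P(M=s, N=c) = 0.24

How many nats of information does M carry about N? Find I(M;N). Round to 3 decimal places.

0.003 nats

Marginals: p(M) = (0.4800, 0.5200), p(N) = (0.3100, 0.2000, 0.4900).
I(M;N) = H(M) + H(N) − H(M,N).
H(M) = 0.6923, H(N) = 1.0345, H(M,N) = 1.7235.
I(M;N) = 0.6923 + 1.0345 − 1.7235 = 0.003 nats.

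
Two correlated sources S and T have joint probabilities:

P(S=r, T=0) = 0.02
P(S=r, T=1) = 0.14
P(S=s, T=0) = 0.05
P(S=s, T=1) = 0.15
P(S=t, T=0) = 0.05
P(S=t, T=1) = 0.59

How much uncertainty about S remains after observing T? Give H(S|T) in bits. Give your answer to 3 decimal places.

1.272 bits

Chain rule: H(S|T) = H(S,T) − H(T).
Marginals: p(S) = (0.1600, 0.2000, 0.6400), p(T) = (0.1200, 0.8800).
H(S,T) = 1.8018 bits; H(T) = 0.5294 bits.
H(S|T) = 1.8018 − 0.5294 = 1.272 bits.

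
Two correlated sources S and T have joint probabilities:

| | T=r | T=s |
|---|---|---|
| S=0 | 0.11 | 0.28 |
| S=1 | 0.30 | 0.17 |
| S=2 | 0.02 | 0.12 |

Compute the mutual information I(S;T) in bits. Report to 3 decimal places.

Marginals: p(S) = (0.3900, 0.4700, 0.1400), p(T) = (0.4300, 0.5700).
I(S;T) = Σ p(x,y)·log₂[p(x,y)/(p(x)p(y))].
  (0,r): 0.11·log₂(0.6559) = -0.0669
  (0,s): 0.28·log₂(1.2596) = 0.0932
  (1,r): 0.30·log₂(1.4844) = 0.1710
  (1,s): 0.17·log₂(0.6346) = -0.1115
  (2,r): 0.02·log₂(0.3322) = -0.0318
  (2,s): 0.12·log₂(1.5038) = 0.0706
Sum = 0.125 bits.

0.125 bits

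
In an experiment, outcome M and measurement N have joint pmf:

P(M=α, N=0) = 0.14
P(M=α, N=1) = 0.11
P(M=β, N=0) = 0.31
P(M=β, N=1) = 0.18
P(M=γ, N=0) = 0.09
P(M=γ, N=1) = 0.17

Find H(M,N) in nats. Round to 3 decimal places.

1.708 nats

H(M,N) = −Σ p(x,y)·ln p(x,y) over all 6 cells.
  cell (α,0): −0.14·ln0.14 = 0.2753
  cell (α,1): −0.11·ln0.11 = 0.2428
  cell (β,0): −0.31·ln0.31 = 0.3631
  cell (β,1): −0.18·ln0.18 = 0.3087
  cell (γ,0): −0.09·ln0.09 = 0.2167
  cell (γ,1): −0.17·ln0.17 = 0.3012
Sum = 1.708 nats.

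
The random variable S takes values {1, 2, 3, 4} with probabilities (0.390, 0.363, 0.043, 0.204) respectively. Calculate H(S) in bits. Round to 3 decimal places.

H(S) = −Σ p·log₂ p.
  −(0.390)·log₂(0.390) = 0.5298
  −(0.363)·log₂(0.363) = 0.5307
  −(0.043)·log₂(0.043) = 0.1952
  −(0.204)·log₂(0.204) = 0.4678
Sum: 0.5298 + 0.5307 + 0.1952 + 0.4678 = 1.724 bits.

1.724 bits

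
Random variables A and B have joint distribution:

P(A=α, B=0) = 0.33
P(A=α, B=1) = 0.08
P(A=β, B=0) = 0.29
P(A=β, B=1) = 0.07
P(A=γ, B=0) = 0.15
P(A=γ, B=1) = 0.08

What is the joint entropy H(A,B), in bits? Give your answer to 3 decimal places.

H(A,B) = −Σ p(x,y)·log₂ p(x,y) over all 6 cells.
  cell (α,0): −0.33·log₂0.33 = 0.5278
  cell (α,1): −0.08·log₂0.08 = 0.2915
  cell (β,0): −0.29·log₂0.29 = 0.5179
  cell (β,1): −0.07·log₂0.07 = 0.2686
  cell (γ,0): −0.15·log₂0.15 = 0.4105
  cell (γ,1): −0.08·log₂0.08 = 0.2915
Sum = 2.308 bits.

2.308 bits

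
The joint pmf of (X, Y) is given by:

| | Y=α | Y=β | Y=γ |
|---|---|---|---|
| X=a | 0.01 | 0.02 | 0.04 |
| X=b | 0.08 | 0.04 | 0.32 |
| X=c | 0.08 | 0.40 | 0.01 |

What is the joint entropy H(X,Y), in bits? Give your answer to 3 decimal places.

2.255 bits

H(X,Y) = −Σ p(x,y)·log₂ p(x,y) over all 9 cells.
  cell (a,α): −0.01·log₂0.01 = 0.0664
  cell (a,β): −0.02·log₂0.02 = 0.1129
  cell (a,γ): −0.04·log₂0.04 = 0.1858
  cell (b,α): −0.08·log₂0.08 = 0.2915
  cell (b,β): −0.04·log₂0.04 = 0.1858
  cell (b,γ): −0.32·log₂0.32 = 0.5260
  cell (c,α): −0.08·log₂0.08 = 0.2915
  cell (c,β): −0.40·log₂0.40 = 0.5288
  cell (c,γ): −0.01·log₂0.01 = 0.0664
Sum = 2.255 bits.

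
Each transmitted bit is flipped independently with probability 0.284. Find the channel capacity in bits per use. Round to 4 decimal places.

0.1392 bits

Binary symmetric channel: C = 1 − h₂(ε) where h₂ is the binary entropy function.
h₂(0.284) = −0.284·log₂0.284 − 0.716·log₂0.716 = 0.8608.
C = 1 − 0.8608 = 0.1392 bits per channel use.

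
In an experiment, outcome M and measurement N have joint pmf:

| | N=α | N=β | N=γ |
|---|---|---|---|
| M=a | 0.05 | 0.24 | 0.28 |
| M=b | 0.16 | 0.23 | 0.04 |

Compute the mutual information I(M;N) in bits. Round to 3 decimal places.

0.176 bits

Marginals: p(M) = (0.5700, 0.4300), p(N) = (0.2100, 0.4700, 0.3200).
I(M;N) = Σ p(x,y)·log₂[p(x,y)/(p(x)p(y))].
  (a,α): 0.05·log₂(0.4177) = -0.0630
  (a,β): 0.24·log₂(0.8959) = -0.0381
  (a,γ): 0.28·log₂(1.5351) = 0.1731
  (b,α): 0.16·log₂(1.7719) = 0.1320
  (b,β): 0.23·log₂(1.1381) = 0.0429
  (b,γ): 0.04·log₂(0.2907) = -0.0713
Sum = 0.176 bits.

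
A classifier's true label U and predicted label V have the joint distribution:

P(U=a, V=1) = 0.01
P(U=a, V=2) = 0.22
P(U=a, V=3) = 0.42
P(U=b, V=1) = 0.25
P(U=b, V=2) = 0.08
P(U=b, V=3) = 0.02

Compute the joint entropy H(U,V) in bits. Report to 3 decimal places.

1.977 bits

H(U,V) = −Σ p(x,y)·log₂ p(x,y) over all 6 cells.
  cell (a,1): −0.01·log₂0.01 = 0.0664
  cell (a,2): −0.22·log₂0.22 = 0.4806
  cell (a,3): −0.42·log₂0.42 = 0.5256
  cell (b,1): −0.25·log₂0.25 = 0.5000
  cell (b,2): −0.08·log₂0.08 = 0.2915
  cell (b,3): −0.02·log₂0.02 = 0.1129
Sum = 1.977 bits.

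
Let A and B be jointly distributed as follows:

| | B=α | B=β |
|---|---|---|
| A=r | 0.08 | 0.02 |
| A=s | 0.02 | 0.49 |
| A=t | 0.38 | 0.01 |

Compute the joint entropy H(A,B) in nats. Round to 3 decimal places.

H(A,B) = −Σ p(x,y)·ln p(x,y) over all 6 cells.
  cell (r,α): −0.08·ln0.08 = 0.2021
  cell (r,β): −0.02·ln0.02 = 0.0782
  cell (s,α): −0.02·ln0.02 = 0.0782
  cell (s,β): −0.49·ln0.49 = 0.3495
  cell (t,α): −0.38·ln0.38 = 0.3677
  cell (t,β): −0.01·ln0.01 = 0.0461
Sum = 1.122 nats.

1.122 nats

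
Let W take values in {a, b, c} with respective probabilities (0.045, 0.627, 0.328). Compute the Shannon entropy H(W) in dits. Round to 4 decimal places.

0.3465 dits

H(W) = −Σ p·log₁₀ p.
  −(0.045)·log₁₀(0.045) = 0.06061
  −(0.627)·log₁₀(0.627) = 0.12711
  −(0.328)·log₁₀(0.328) = 0.15879
Sum: 0.06061 + 0.12711 + 0.15879 = 0.3465 dits.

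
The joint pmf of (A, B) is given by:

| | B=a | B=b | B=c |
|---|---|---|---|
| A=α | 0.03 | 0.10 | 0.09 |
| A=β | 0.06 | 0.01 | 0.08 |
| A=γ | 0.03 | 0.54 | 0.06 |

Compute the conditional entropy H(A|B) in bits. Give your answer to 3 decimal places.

1.015 bits

Chain rule: H(A|B) = H(A,B) − H(B).
Marginals: p(A) = (0.2200, 0.1500, 0.6300), p(B) = (0.1200, 0.6500, 0.2300).
H(A,B) = 2.2734 bits; H(B) = 1.2587 bits.
H(A|B) = 2.2734 − 1.2587 = 1.015 bits.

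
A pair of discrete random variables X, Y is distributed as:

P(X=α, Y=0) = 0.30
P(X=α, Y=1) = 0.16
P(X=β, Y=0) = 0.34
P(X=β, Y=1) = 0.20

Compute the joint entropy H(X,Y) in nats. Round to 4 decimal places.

1.3431 nats

H(X,Y) = −Σ p(x,y)·ln p(x,y) over all 4 cells.
  cell (α,0): −0.30·ln0.30 = 0.36119
  cell (α,1): −0.16·ln0.16 = 0.29321
  cell (β,0): −0.34·ln0.34 = 0.36680
  cell (β,1): −0.20·ln0.20 = 0.32189
Sum = 1.3431 nats.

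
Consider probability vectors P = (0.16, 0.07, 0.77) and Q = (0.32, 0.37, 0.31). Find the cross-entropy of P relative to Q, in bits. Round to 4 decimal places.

H(P,Q) = −Σ p·log₂ q.
  −0.16·log₂(0.32) = 0.26302
  −0.07·log₂(0.37) = 0.10041
  −0.77·log₂(0.31) = 1.30104
H(P,Q) = 1.6645 bits.

1.6645 bits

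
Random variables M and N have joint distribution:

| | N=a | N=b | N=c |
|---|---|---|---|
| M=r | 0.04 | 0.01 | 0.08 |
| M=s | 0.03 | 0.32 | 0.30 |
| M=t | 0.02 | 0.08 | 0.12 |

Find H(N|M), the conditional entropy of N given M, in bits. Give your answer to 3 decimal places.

1.247 bits

Chain rule: H(N|M) = H(M,N) − H(M).
Marginals: p(M) = (0.1300, 0.6500, 0.2200), p(N) = (0.0900, 0.4100, 0.5000).
H(M,N) = 2.5140 bits; H(M) = 1.2672 bits.
H(N|M) = 2.5140 − 1.2672 = 1.247 bits.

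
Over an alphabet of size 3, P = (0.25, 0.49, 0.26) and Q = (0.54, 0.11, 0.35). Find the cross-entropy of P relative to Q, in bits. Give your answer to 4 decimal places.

2.1764 bits

H(P,Q) = −Σ p·log₂ q.
  −0.25·log₂(0.54) = 0.22224
  −0.49·log₂(0.11) = 1.56037
  −0.26·log₂(0.35) = 0.39379
H(P,Q) = 2.1764 bits.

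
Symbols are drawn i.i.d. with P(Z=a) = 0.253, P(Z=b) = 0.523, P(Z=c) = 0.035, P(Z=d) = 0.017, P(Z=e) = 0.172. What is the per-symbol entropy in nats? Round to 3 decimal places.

1.176 nats

H(Z) = −Σ p·ln p.
  −(0.253)·ln(0.253) = 0.3477
  −(0.523)·ln(0.523) = 0.3390
  −(0.035)·ln(0.035) = 0.1173
  −(0.017)·ln(0.017) = 0.0693
  −(0.172)·ln(0.172) = 0.3028
Sum: 0.3477 + 0.3390 + 0.1173 + 0.0693 + 0.3028 = 1.176 nats.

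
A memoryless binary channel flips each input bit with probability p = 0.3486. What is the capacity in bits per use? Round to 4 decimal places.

0.0672 bits

Binary symmetric channel: C = 1 − h₂(ε) where h₂ is the binary entropy function.
h₂(0.3486) = −0.3486·log₂0.3486 − 0.6514·log₂0.6514 = 0.9328.
C = 1 − 0.9328 = 0.0672 bits per channel use.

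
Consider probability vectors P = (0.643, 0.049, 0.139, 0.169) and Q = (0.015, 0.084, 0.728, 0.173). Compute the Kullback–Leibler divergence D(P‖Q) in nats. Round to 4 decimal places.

2.1559 nats

D(P‖Q) = Σ p·ln(p/q).
  0.643·ln(0.643/0.015) = 2.41645
  0.049·ln(0.049/0.084) = -0.02641
  0.139·ln(0.139/0.728) = -0.23016
  0.169·ln(0.169/0.173) = -0.00395
D(P‖Q) = 2.1559 nats.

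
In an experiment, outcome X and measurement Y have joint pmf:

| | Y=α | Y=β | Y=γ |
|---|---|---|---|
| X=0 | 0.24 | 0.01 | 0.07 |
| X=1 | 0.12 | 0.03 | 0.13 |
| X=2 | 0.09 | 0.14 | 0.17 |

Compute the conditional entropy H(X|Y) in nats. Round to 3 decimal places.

0.957 nats

Chain rule: H(X|Y) = H(X,Y) − H(Y).
Marginals: p(X) = (0.3200, 0.2800, 0.4000), p(Y) = (0.4500, 0.1800, 0.3700).
H(X,Y) = 1.9928 nats; H(Y) = 1.0359 nats.
H(X|Y) = 1.9928 − 1.0359 = 0.957 nats.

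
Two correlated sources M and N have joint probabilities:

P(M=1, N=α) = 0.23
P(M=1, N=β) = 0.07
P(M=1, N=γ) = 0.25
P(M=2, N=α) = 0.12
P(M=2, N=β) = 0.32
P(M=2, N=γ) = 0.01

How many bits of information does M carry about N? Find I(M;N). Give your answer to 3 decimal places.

0.342 bits

Marginals: p(M) = (0.5500, 0.4500), p(N) = (0.3500, 0.3900, 0.2600).
I(M;N) = H(M) + H(N) − H(M,N).
H(M) = 0.9928, H(N) = 1.5652, H(M,N) = 2.2158.
I(M;N) = 0.9928 + 1.5652 − 2.2158 = 0.342 bits.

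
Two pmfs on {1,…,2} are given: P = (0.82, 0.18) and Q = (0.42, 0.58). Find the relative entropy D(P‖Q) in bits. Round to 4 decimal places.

0.4876 bits

D(P‖Q) = Σ p·log₂(p/q).
  0.82·log₂(0.82/0.42) = 0.79149
  0.18·log₂(0.18/0.58) = -0.30385
D(P‖Q) = 0.4876 bits.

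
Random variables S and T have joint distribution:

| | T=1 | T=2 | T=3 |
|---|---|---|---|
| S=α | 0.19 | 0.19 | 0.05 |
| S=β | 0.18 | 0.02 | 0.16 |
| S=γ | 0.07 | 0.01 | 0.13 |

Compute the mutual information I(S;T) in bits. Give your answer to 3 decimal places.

0.233 bits

Marginals: p(S) = (0.4300, 0.3600, 0.2100), p(T) = (0.4400, 0.2200, 0.3400).
I(S;T) = Σ p(x,y)·log₂[p(x,y)/(p(x)p(y))].
  (α,1): 0.19·log₂(1.0042) = 0.0012
  (α,2): 0.19·log₂(2.0085) = 0.1912
  (α,3): 0.05·log₂(0.3420) = -0.0774
  (β,1): 0.18·log₂(1.1364) = 0.0332
  (β,2): 0.02·log₂(0.2525) = -0.0397
  (β,3): 0.16·log₂(1.3072) = 0.0618
  (γ,1): 0.07·log₂(0.7576) = -0.0280
  (γ,2): 0.01·log₂(0.2165) = -0.0221
  (γ,3): 0.13·log₂(1.8207) = 0.1124
Sum = 0.233 bits.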